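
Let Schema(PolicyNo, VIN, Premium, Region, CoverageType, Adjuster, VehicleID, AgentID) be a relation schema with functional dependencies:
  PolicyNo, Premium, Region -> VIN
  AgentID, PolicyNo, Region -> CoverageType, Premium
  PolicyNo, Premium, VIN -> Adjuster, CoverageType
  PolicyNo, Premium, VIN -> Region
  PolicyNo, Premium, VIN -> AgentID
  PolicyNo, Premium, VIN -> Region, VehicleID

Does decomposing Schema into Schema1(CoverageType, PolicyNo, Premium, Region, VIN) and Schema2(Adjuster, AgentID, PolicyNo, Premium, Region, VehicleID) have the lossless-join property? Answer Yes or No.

Yes

Schema1 ∩ Schema2 = {PolicyNo, Premium, Region}; its closure under F is {Adjuster, AgentID, CoverageType, PolicyNo, Premium, Region, VIN, VehicleID}.
Since Schema1 ⊆ {Adjuster, AgentID, CoverageType, PolicyNo, Premium, Region, VIN, VehicleID}, the intersection is a superkey of Schema1; the decomposition is lossless.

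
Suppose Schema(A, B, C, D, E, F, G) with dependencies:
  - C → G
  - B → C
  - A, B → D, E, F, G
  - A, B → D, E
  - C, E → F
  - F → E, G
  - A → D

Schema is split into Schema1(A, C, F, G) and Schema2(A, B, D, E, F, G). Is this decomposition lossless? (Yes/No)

No

The shared attributes are {A, F, G} and {A, F, G}⁺ = {A, D, E, F, G}.
Neither Schema1 nor Schema2 is contained in that closure, so the decomposition is lossy.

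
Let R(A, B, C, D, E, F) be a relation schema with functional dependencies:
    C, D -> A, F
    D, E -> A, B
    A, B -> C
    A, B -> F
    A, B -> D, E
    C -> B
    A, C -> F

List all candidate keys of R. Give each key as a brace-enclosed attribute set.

Closure of {A, B} is {A, B, C, D, E, F}, the whole schema; {A, B} is a candidate key.
Closure of {A, C} is {A, B, C, D, E, F}, the whole schema; {A, C} is a candidate key.
Closure of {C, D} is {A, B, C, D, E, F}, the whole schema; {C, D} is a candidate key.
Closure of {D, E} is {A, B, C, D, E, F}, the whole schema; {D, E} is a candidate key.
These are minimal and exhaustive — every other superkey contains one of them.

{A, B}, {A, C}, {C, D}, {D, E}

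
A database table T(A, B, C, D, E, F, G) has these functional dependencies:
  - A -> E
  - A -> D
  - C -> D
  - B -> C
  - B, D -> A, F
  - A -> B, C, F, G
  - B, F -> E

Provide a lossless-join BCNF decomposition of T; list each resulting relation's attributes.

Candidate keys of the original relation: {A}, {B}.
{A, B, C, D, E, F, G}: {C} determines {C, D} here but is not a superkey — split on C -> D, giving {C, D} and {A, B, C, E, F, G}.
{C, D} has no BCNF violation.
{A, B, C, E, F, G} has no BCNF violation.

{A, B, C, E, F, G}; {C, D}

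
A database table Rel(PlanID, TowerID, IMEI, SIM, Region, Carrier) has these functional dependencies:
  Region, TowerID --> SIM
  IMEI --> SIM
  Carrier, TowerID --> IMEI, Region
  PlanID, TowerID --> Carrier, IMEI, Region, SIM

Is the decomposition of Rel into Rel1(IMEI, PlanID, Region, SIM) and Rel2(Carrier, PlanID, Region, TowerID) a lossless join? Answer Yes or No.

No

The shared attributes are {PlanID, Region} and {PlanID, Region}⁺ = {PlanID, Region}.
Neither Rel1 nor Rel2 is contained in that closure, so the decomposition is lossy.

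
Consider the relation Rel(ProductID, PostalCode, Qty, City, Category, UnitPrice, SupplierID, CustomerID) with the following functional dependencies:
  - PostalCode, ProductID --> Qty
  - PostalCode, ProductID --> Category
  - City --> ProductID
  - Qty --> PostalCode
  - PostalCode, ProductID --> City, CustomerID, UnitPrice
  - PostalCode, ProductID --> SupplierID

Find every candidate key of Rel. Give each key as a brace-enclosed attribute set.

{City, PostalCode}, {City, Qty}, {PostalCode, ProductID}, {ProductID, Qty}

{City, PostalCode}⁺ = {Category, City, CustomerID, PostalCode, ProductID, Qty, SupplierID, UnitPrice}, which is every attribute, so {City, PostalCode} is a candidate key.
{City, Qty}⁺ = {Category, City, CustomerID, PostalCode, ProductID, Qty, SupplierID, UnitPrice}, which is every attribute, so {City, Qty} is a candidate key.
{PostalCode, ProductID}⁺ = {Category, City, CustomerID, PostalCode, ProductID, Qty, SupplierID, UnitPrice}, which is every attribute, so {PostalCode, ProductID} is a candidate key.
{ProductID, Qty}⁺ = {Category, City, CustomerID, PostalCode, ProductID, Qty, SupplierID, UnitPrice}, which is every attribute, so {ProductID, Qty} is a candidate key.
These are minimal and exhaustive — every other superkey contains one of them.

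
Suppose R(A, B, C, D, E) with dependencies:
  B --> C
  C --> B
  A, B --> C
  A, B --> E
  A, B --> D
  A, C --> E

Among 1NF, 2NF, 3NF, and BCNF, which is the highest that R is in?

3NF

Candidate keys: {A, B}, {A, C}. Prime attributes: {A, B, C}.
For B --> C we have {B}⁺ = {B, C}; {B} is not a superkey, so BCNF fails.
Its right-hand attributes {C} are all prime, as are those of every other non-superkey FD — the relation is in 3NF.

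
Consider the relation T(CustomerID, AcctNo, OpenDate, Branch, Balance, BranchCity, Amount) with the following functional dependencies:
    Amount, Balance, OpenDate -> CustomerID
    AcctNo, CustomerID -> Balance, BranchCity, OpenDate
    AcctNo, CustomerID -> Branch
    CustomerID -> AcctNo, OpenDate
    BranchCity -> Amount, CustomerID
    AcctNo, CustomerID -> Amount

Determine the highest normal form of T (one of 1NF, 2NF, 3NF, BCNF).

Candidate keys: {Amount, Balance, OpenDate}, {BranchCity}, {CustomerID}. Prime attributes: {Amount, Balance, BranchCity, CustomerID, OpenDate}.
Every FD has a superkey on the left, so the relation is in BCNF.

BCNF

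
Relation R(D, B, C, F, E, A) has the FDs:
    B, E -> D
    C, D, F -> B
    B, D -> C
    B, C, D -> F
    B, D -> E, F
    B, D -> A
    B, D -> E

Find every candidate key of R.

{B, D}, {B, E}, {C, D, F}

{B, D}⁺ = {A, B, C, D, E, F} — all of the relation — so {B, D} is a candidate key.
{B, E}⁺ = {A, B, C, D, E, F} — all of the relation — so {B, E} is a candidate key.
{C, D, F}⁺ = {A, B, C, D, E, F} — all of the relation — so {C, D, F} is a candidate key.
These are minimal and exhaustive — every other superkey contains one of them.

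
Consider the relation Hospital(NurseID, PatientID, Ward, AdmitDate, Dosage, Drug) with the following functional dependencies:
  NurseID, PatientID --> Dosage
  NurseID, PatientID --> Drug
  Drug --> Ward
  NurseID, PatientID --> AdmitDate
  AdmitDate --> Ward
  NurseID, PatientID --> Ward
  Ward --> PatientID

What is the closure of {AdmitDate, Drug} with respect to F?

Start with {AdmitDate, Drug}.
Drug --> Ward applies; add {Ward} → now {AdmitDate, Drug, Ward}.
Ward --> PatientID applies; add {PatientID} → now {AdmitDate, Drug, PatientID, Ward}.
No further FD applies.

{AdmitDate, Drug, PatientID, Ward}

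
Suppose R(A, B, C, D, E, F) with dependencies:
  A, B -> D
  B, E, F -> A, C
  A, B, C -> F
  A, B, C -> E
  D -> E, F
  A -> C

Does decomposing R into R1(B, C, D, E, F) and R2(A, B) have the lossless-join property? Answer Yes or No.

No

R1 ∩ R2 = {B}; its closure under F is {B}.
Neither R1 nor R2 is contained in that closure, so the decomposition is lossy.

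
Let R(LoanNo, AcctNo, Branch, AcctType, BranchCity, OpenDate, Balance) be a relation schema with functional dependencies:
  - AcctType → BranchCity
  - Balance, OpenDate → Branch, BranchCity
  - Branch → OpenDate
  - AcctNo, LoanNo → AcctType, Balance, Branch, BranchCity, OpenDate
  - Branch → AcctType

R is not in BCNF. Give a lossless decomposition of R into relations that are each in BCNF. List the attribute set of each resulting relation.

{AcctNo, Balance, LoanNo, OpenDate}; {AcctType, Branch, OpenDate}; {AcctType, BranchCity}; {Balance, Branch}

Candidate key of the original relation: {AcctNo, LoanNo}.
Within {AcctNo, AcctType, Balance, Branch, BranchCity, LoanNo, OpenDate}: {AcctType}⁺ ∩ {AcctNo, AcctType, Balance, Branch, BranchCity, LoanNo, OpenDate} = {AcctType, BranchCity}, not the whole set, so AcctType → BranchCity violates BCNF; decompose into {AcctType, BranchCity} and {AcctNo, AcctType, Balance, Branch, LoanNo, OpenDate}.
{AcctType, BranchCity} has no BCNF violation.
Within {AcctNo, AcctType, Balance, Branch, LoanNo, OpenDate}: {Balance, OpenDate}⁺ ∩ {AcctNo, AcctType, Balance, Branch, LoanNo, OpenDate} = {AcctType, Balance, Branch, OpenDate}, not the whole set, so Balance, OpenDate → AcctType, Branch violates BCNF; decompose into {AcctType, Balance, Branch, OpenDate} and {AcctNo, Balance, LoanNo, OpenDate}.
Within {AcctType, Balance, Branch, OpenDate}: {Branch}⁺ ∩ {AcctType, Balance, Branch, OpenDate} = {AcctType, Branch, OpenDate}, not the whole set, so Branch → AcctType, OpenDate violates BCNF; decompose into {AcctType, Branch, OpenDate} and {Balance, Branch}.
{AcctType, Branch, OpenDate} has no BCNF violation.
{Balance, Branch} has no BCNF violation.
{AcctNo, Balance, LoanNo, OpenDate} has no BCNF violation.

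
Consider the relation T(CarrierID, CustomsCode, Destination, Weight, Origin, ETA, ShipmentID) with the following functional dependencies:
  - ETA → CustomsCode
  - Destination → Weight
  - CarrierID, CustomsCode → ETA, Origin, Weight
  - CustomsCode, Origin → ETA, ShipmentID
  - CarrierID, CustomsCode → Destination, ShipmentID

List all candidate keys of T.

{CarrierID, CustomsCode}, {CarrierID, ETA}

{CarrierID} never appears on the right of any FD, so every key must include it.
Closure of {CarrierID, CustomsCode} is {CarrierID, CustomsCode, Destination, ETA, Origin, ShipmentID, Weight}, the whole schema; {CarrierID, CustomsCode} is a candidate key.
Closure of {CarrierID, ETA} is {CarrierID, CustomsCode, Destination, ETA, Origin, ShipmentID, Weight}, the whole schema; {CarrierID, ETA} is a candidate key.
Any other superkey properly contains one of these, so there are no further candidate keys.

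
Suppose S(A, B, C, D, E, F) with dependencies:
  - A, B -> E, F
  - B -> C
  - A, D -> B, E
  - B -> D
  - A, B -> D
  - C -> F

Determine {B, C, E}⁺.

Start with {B, C, E}.
B -> D applies; add {D} → now {B, C, D, E}.
C -> F applies; add {F} → now {B, C, D, E, F}.
No further FD applies.

{B, C, D, E, F}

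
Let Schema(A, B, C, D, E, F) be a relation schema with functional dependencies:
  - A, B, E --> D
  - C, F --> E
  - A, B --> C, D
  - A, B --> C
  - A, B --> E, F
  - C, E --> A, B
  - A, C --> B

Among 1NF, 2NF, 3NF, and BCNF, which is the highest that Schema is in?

Candidate keys: {A, B}, {A, C}, {C, E}, {C, F}. Prime attributes: {A, B, C, E, F}.
The left-hand side of every FD is a superkey, so BCNF is satisfied.

BCNF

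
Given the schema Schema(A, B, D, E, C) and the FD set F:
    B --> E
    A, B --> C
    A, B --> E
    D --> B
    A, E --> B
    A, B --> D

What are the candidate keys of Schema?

Attributes never on any right-hand side: {A} — every candidate key must contain it.
{A, B}⁺ = {A, B, C, D, E} — all of the relation — so {A, B} is a candidate key.
{A, D}⁺ = {A, B, C, D, E} — all of the relation — so {A, D} is a candidate key.
{A, E}⁺ = {A, B, C, D, E} — all of the relation — so {A, E} is a candidate key.
No proper subset of any of these is a key, and no other minimal superkey exists.

{A, B}, {A, D}, {A, E}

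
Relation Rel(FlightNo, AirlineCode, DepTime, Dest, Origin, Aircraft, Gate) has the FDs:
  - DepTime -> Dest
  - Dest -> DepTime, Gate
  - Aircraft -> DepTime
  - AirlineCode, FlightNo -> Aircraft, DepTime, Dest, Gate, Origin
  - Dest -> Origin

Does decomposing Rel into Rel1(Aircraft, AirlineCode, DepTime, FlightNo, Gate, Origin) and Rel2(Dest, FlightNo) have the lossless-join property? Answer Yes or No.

No

The shared attributes are {FlightNo} and {FlightNo}⁺ = {FlightNo}.
Rel1 ⊄ {FlightNo} and Rel2 ⊄ {FlightNo}, so the split is lossy.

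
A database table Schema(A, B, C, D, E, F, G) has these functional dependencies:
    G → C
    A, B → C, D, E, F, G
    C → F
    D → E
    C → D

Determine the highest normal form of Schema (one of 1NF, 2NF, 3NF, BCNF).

2NF

Candidate key: {A, B}. Prime attributes: {A, B}.
For G → C we have {G}⁺ = {C, D, E, F, G}; {G} is not a superkey, so BCNF fails.
Because {C} is non-prime and the left side of G → C is not a superkey, the relation is not in 3NF.
Checking every proper subset of each key, none determines a non-prime attribute — 2NF is satisfied.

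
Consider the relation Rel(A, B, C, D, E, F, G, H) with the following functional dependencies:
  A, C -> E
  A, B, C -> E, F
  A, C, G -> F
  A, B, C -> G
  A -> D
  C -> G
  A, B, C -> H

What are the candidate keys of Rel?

No FD produces {A, B, C}, so they must be in every candidate key.
Closure of {A, B, C} is {A, B, C, D, E, F, G, H}, the whole schema; {A, B, C} is a candidate key.
No smaller or unrelated set reaches every attribute, so there are no other keys.

{A, B, C}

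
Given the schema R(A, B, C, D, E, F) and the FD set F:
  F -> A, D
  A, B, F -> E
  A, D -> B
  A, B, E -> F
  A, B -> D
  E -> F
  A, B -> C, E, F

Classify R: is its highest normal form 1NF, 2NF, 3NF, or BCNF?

BCNF

Candidate keys: {A, B}, {A, D}, {E}, {F}. Prime attributes: {A, B, D, E, F}.
Every FD has a superkey on the left, so the relation is in BCNF.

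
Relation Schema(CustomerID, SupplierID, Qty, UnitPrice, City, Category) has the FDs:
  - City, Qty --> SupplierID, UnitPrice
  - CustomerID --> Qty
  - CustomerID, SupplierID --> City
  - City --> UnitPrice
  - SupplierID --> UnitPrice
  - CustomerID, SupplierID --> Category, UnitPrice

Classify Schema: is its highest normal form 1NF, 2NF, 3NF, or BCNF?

1NF

Candidate keys: {City, CustomerID}, {CustomerID, SupplierID}. Prime attributes: {City, CustomerID, SupplierID}.
City, Qty --> SupplierID, UnitPrice breaks BCNF: {City, Qty}⁺ = {City, Qty, SupplierID, UnitPrice}, so {City, Qty} is not a superkey.
City, Qty --> SupplierID, UnitPrice determines the non-prime attribute {UnitPrice} from a non-superkey — 3NF is violated.
The proper key subset {City} of {City, CustomerID} determines non-prime {UnitPrice}, so the relation is not even in 2NF.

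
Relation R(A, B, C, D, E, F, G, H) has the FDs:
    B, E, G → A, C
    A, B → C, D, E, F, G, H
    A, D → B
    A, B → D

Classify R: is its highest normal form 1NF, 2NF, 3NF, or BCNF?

BCNF

Candidate keys: {A, B}, {A, D}, {B, E, G}. Prime attributes: {A, B, D, E, G}.
The left-hand side of every FD is a superkey, so BCNF is satisfied.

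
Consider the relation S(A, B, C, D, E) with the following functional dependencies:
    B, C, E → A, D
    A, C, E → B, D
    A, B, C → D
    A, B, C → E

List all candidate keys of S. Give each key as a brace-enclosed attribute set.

{A, B, C}, {A, C, E}, {B, C, E}

Attributes never on any right-hand side: {C} — every candidate key must contain it.
{A, B, C}⁺ = {A, B, C, D, E}, which is every attribute, so {A, B, C} is a candidate key.
{A, C, E}⁺ = {A, B, C, D, E}, which is every attribute, so {A, C, E} is a candidate key.
{B, C, E}⁺ = {A, B, C, D, E}, which is every attribute, so {B, C, E} is a candidate key.
Any other superkey properly contains one of these, so there are no further candidate keys.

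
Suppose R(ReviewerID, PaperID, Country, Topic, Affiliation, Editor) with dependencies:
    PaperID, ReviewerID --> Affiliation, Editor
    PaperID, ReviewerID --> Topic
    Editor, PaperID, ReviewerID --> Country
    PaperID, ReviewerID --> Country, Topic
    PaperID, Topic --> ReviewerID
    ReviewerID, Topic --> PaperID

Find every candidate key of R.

{PaperID, ReviewerID}, {PaperID, Topic}, {ReviewerID, Topic}

{PaperID, ReviewerID}⁺ = {Affiliation, Country, Editor, PaperID, ReviewerID, Topic} — all of the relation — so {PaperID, ReviewerID} is a candidate key.
{PaperID, Topic}⁺ = {Affiliation, Country, Editor, PaperID, ReviewerID, Topic} — all of the relation — so {PaperID, Topic} is a candidate key.
{ReviewerID, Topic}⁺ = {Affiliation, Country, Editor, PaperID, ReviewerID, Topic} — all of the relation — so {ReviewerID, Topic} is a candidate key.
Any other superkey properly contains one of these, so there are no further candidate keys.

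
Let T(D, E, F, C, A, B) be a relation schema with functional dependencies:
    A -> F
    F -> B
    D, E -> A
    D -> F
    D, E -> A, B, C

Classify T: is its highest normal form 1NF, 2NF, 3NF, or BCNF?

Candidate key: {D, E}. Prime attributes: {D, E}.
A -> F breaks BCNF: {A}⁺ = {A, B, F}, so {A} is not a superkey.
Because {F} is non-prime and the left side of A -> F is not a superkey, the relation is not in 3NF.
Since {D} ⊂ {D, E} and {D}⁺ ⊇ {B, F} with {B, F} non-prime, there is a partial dependency; 2NF fails.

1NF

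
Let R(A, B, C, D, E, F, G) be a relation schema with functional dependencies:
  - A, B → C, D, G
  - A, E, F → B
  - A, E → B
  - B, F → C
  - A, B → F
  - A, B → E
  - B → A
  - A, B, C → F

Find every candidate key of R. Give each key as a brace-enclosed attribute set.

{A, E}, {B}

{B}⁺ = {A, B, C, D, E, F, G}, which is every attribute, so {B} is a candidate key.
{A, E}⁺ = {A, B, C, D, E, F, G}, which is every attribute, so {A, E} is a candidate key.
These are minimal and exhaustive — every other superkey contains one of them.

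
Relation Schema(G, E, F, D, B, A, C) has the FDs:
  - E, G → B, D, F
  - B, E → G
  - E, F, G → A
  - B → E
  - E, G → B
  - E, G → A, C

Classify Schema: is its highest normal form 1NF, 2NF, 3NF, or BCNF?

BCNF

Candidate keys: {B}, {E, G}. Prime attributes: {B, E, G}.
Every FD has a superkey on the left, so the relation is in BCNF.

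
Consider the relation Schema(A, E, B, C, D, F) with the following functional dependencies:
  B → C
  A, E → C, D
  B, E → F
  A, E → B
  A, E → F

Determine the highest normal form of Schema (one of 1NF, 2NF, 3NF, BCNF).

2NF

Candidate key: {A, E}. Prime attributes: {A, E}.
B → C breaks BCNF: {B}⁺ = {B, C}, so {B} is not a superkey.
B → C determines the non-prime attribute {C} from a non-superkey — 3NF is violated.
Checking every proper subset of each key, none determines a non-prime attribute — 2NF is satisfied.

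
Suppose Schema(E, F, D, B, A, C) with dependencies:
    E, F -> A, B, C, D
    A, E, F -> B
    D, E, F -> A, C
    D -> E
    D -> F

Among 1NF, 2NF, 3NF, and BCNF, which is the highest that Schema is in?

Candidate keys: {D}, {E, F}. Prime attributes: {D, E, F}.
Each dependency's left side is a superkey — BCNF holds.

BCNF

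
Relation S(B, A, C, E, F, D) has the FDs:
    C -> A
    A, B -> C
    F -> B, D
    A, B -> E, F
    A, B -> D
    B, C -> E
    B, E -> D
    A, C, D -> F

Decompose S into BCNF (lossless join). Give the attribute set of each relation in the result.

{A, C}; {B, D, F}; {C, E, F}

Candidate keys of the original relation: {A, B}, {A, F}, {B, C}, {C, D}, {C, F}.
{A, B, C, D, E, F}: {C} determines {A, C} here but is not a superkey — split on C -> A, giving {A, C} and {B, C, D, E, F}.
{A, C} is in BCNF.
{B, C, D, E, F}: {F} determines {B, D, F} here but is not a superkey — split on F -> B, D, giving {B, D, F} and {C, E, F}.
{B, D, F} is in BCNF.
{C, E, F} is in BCNF.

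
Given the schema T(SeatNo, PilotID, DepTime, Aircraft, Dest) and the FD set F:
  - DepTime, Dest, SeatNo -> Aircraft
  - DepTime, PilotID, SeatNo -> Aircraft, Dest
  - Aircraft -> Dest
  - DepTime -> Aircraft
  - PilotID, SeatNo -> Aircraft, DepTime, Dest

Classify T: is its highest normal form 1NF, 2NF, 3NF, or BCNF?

2NF

Candidate key: {PilotID, SeatNo}. Prime attributes: {PilotID, SeatNo}.
For DepTime, Dest, SeatNo -> Aircraft we have {DepTime, Dest, SeatNo}⁺ = {Aircraft, DepTime, Dest, SeatNo}; {DepTime, Dest, SeatNo} is not a superkey, so BCNF fails.
DepTime, Dest, SeatNo -> Aircraft has non-prime {Aircraft} on the right and a non-superkey on the left, so 3NF fails.
No proper subset of a key has a non-prime attribute in its closure, so there is no partial dependency; 2NF holds.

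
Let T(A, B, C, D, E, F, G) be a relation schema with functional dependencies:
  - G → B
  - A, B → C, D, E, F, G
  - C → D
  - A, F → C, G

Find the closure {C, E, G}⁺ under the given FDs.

{B, C, D, E, G}

Start with {C, E, G}.
G → B applies; add {B} → now {B, C, E, G}.
C → D applies; add {D} → now {B, C, D, E, G}.
No further FD applies.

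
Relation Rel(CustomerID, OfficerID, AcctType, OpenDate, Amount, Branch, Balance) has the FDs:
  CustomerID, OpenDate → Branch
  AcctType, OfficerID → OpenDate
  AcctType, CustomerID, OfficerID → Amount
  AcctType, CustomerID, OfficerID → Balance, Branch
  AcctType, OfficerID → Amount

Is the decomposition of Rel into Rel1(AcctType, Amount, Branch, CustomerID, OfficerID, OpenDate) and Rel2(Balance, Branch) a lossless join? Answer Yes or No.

Common attributes: {Branch}; their closure is {Branch}.
Neither Rel1 nor Rel2 is contained in that closure, so the decomposition is lossy.

No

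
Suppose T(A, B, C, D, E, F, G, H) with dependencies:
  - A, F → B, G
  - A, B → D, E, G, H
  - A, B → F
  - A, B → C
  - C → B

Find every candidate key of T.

{A} never appears on the right of any FD, so every key must include it.
{A, B}⁺ = {A, B, C, D, E, F, G, H} — all of the relation — so {A, B} is a candidate key.
{A, C}⁺ = {A, B, C, D, E, F, G, H} — all of the relation — so {A, C} is a candidate key.
{A, F}⁺ = {A, B, C, D, E, F, G, H} — all of the relation — so {A, F} is a candidate key.
These are minimal and exhaustive — every other superkey contains one of them.

{A, B}, {A, C}, {A, F}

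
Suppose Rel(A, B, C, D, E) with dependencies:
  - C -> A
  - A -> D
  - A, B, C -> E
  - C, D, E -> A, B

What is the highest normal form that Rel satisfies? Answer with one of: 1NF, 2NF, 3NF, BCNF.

1NF

Candidate keys: {B, C}, {C, E}. Prime attributes: {B, C, E}.
C -> A breaks BCNF: {C}⁺ = {A, C, D}, so {C} is not a superkey.
C -> A determines the non-prime attribute {A} from a non-superkey — 3NF is violated.
{C} is a proper subset of the key {B, C}, and {C}⁺ contains the non-prime attributes {A, D} — a partial dependency, so 2NF is violated.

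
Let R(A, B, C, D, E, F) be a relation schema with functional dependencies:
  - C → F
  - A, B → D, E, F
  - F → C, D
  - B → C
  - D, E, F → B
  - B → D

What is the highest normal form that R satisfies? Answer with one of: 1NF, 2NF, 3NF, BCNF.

1NF

Candidate keys: {A, B}, {A, C, E}, {A, E, F}. Prime attributes: {A, B, C, E, F}.
C → F breaks BCNF: {C}⁺ = {C, D, F}, so {C} is not a superkey.
Because {D} is non-prime and the left side of F → C, D is not a superkey, the relation is not in 3NF.
Since {B} ⊂ {A, B} and {B}⁺ ⊇ {D} with {D} non-prime, there is a partial dependency; 2NF fails.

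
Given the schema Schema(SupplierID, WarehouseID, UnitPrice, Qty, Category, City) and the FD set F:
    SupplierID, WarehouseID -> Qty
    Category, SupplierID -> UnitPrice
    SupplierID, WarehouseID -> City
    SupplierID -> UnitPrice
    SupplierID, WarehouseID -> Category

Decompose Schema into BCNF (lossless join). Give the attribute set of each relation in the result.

Candidate key of the original relation: {SupplierID, WarehouseID}.
{Category, City, Qty, SupplierID, UnitPrice, WarehouseID}: {Category, SupplierID} determines {Category, SupplierID, UnitPrice} here but is not a superkey — split on Category, SupplierID -> UnitPrice, giving {Category, SupplierID, UnitPrice} and {Category, City, Qty, SupplierID, WarehouseID}.
{Category, SupplierID, UnitPrice}: {SupplierID} determines {SupplierID, UnitPrice} here but is not a superkey — split on SupplierID -> UnitPrice, giving {SupplierID, UnitPrice} and {Category, SupplierID}.
{SupplierID, UnitPrice} is in BCNF.
{Category, SupplierID} is in BCNF.
{Category, City, Qty, SupplierID, WarehouseID} is in BCNF.

{Category, City, Qty, SupplierID, WarehouseID}; {SupplierID, UnitPrice}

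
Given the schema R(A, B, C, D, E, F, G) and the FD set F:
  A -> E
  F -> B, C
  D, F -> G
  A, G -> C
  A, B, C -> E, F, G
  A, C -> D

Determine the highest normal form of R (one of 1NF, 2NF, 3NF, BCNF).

1NF

Candidate keys: {A, B, C}, {A, B, G}, {A, F}. Prime attributes: {A, B, C, F, G}.
A -> E breaks BCNF: {A}⁺ = {A, E}, so {A} is not a superkey.
A -> E has non-prime {E} on the right and a non-superkey on the left, so 3NF fails.
{A} is a proper subset of the key {A, F}, and {A}⁺ contains the non-prime attribute {E} — a partial dependency, so 2NF is violated.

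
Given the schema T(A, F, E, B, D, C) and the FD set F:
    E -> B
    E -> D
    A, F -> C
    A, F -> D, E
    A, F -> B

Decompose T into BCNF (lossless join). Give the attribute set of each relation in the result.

{A, C, E, F}; {B, D, E}

Candidate key of the original relation: {A, F}.
{A, B, C, D, E, F}: {E} determines {B, D, E} here but is not a superkey — split on E -> B, D, giving {B, D, E} and {A, C, E, F}.
{B, D, E} is in BCNF.
{A, C, E, F} is in BCNF.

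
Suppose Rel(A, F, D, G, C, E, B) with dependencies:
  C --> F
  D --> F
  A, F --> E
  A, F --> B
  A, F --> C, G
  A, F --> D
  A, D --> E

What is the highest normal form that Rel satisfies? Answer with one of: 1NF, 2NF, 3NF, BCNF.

Candidate keys: {A, C}, {A, D}, {A, F}. Prime attributes: {A, C, D, F}.
For C --> F we have {C}⁺ = {C, F}; {C} is not a superkey, so BCNF fails.
Since {F} ⊆ prime attributes and every other non-superkey FD also has a prime right side, the schema is in 3NF.

3NF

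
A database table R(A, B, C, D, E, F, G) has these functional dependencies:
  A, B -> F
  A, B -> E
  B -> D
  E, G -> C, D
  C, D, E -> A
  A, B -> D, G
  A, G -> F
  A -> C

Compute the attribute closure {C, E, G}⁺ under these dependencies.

Start with {C, E, G}.
E, G -> C, D applies; add {D} → now {C, D, E, G}.
C, D, E -> A applies; add {A} → now {A, C, D, E, G}.
A, G -> F applies; add {F} → now {A, C, D, E, F, G}.
No further FD applies.

{A, C, D, E, F, G}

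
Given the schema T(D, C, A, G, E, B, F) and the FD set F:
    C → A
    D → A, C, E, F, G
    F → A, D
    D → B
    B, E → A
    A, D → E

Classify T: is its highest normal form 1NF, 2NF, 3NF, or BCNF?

Candidate keys: {D}, {F}. Prime attributes: {D, F}.
C → A: {C}⁺ = {A, C}, which is not all of the attributes, so the left side is not a superkey — BCNF is violated.
C → A has non-prime {A} on the right and a non-superkey on the left, so 3NF fails.
With only single-attribute keys there can be no partial dependency, so 2NF holds.

2NF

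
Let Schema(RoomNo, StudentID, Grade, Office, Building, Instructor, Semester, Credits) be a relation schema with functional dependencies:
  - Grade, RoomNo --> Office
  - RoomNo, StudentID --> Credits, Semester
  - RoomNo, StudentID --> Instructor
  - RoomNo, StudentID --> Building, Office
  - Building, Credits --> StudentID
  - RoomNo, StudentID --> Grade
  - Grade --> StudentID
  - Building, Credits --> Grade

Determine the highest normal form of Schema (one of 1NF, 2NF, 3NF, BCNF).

3NF

Candidate keys: {Building, Credits, RoomNo}, {Grade, RoomNo}, {RoomNo, StudentID}. Prime attributes: {Building, Credits, Grade, RoomNo, StudentID}.
Building, Credits --> StudentID breaks BCNF: {Building, Credits}⁺ = {Building, Credits, Grade, StudentID}, so {Building, Credits} is not a superkey.
Its right-hand attributes {StudentID} are all prime, as are those of every other non-superkey FD — the relation is in 3NF.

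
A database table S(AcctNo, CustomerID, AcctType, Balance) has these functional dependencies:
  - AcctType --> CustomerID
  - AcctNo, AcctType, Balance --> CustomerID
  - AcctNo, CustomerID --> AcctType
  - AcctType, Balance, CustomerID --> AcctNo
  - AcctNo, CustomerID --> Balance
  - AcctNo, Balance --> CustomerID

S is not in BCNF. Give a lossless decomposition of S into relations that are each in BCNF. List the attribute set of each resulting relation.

{AcctNo, AcctType, Balance}; {AcctType, CustomerID}

Candidate keys of the original relation: {AcctNo, AcctType}, {AcctNo, Balance}, {AcctNo, CustomerID}, {AcctType, Balance}.
Within {AcctNo, AcctType, Balance, CustomerID}: {AcctType}⁺ ∩ {AcctNo, AcctType, Balance, CustomerID} = {AcctType, CustomerID}, not the whole set, so AcctType --> CustomerID violates BCNF; decompose into {AcctType, CustomerID} and {AcctNo, AcctType, Balance}.
{AcctType, CustomerID}: every determinant is a superkey — BCNF.
{AcctNo, AcctType, Balance}: every determinant is a superkey — BCNF.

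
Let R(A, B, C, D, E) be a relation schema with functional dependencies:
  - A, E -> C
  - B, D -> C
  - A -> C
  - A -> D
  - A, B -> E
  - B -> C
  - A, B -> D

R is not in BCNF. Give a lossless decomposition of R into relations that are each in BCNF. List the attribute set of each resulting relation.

Candidate key of the original relation: {A, B}.
Within {A, B, C, D, E}: {A, E}⁺ ∩ {A, B, C, D, E} = {A, C, D, E}, not the whole set, so A, E -> C, D violates BCNF; decompose into {A, C, D, E} and {A, B, E}.
Within {A, C, D, E}: {A}⁺ ∩ {A, C, D, E} = {A, C, D}, not the whole set, so A -> C, D violates BCNF; decompose into {A, C, D} and {A, E}.
{A, C, D} is in BCNF.
{A, E} is in BCNF.
{A, B, E} is in BCNF.

{A, B, E}; {A, C, D}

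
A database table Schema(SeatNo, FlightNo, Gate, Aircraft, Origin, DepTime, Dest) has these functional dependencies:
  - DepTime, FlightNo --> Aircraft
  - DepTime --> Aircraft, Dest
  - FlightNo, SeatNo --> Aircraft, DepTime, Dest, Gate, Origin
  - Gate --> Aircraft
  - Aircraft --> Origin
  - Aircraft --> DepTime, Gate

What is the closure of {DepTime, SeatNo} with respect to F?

{Aircraft, DepTime, Dest, Gate, Origin, SeatNo}

Start with {DepTime, SeatNo}.
DepTime --> Aircraft, Dest applies; add {Aircraft, Dest} → now {Aircraft, DepTime, Dest, SeatNo}.
Aircraft --> Origin applies; add {Origin} → now {Aircraft, DepTime, Dest, Origin, SeatNo}.
Aircraft --> DepTime, Gate applies; add {Gate} → now {Aircraft, DepTime, Dest, Gate, Origin, SeatNo}.
No further FD applies.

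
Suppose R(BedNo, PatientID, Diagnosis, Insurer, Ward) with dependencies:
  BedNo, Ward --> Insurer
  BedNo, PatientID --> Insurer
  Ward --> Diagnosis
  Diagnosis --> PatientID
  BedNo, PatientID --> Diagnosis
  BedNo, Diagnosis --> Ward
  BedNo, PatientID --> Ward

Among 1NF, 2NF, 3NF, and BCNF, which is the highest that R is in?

3NF

Candidate keys: {BedNo, Diagnosis}, {BedNo, PatientID}, {BedNo, Ward}. Prime attributes: {BedNo, Diagnosis, PatientID, Ward}.
Ward --> Diagnosis: {Ward}⁺ = {Diagnosis, PatientID, Ward}, which is not all of the attributes, so the left side is not a superkey — BCNF is violated.
But every attribute on its right side ({Diagnosis}) is prime, and the same holds for every other non-superkey FD, so 3NF still holds.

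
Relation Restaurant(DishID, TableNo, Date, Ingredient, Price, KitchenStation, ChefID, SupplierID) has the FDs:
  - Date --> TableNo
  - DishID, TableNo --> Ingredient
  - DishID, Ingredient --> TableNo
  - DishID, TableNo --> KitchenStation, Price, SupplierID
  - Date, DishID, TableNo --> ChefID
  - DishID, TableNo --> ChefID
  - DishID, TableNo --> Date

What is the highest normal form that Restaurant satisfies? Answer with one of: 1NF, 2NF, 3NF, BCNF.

Candidate keys: {Date, DishID}, {DishID, Ingredient}, {DishID, TableNo}. Prime attributes: {Date, DishID, Ingredient, TableNo}.
Date --> TableNo: {Date}⁺ = {Date, TableNo}, which is not all of the attributes, so the left side is not a superkey — BCNF is violated.
Since {TableNo} ⊆ prime attributes and every other non-superkey FD also has a prime right side, the schema is in 3NF.

3NF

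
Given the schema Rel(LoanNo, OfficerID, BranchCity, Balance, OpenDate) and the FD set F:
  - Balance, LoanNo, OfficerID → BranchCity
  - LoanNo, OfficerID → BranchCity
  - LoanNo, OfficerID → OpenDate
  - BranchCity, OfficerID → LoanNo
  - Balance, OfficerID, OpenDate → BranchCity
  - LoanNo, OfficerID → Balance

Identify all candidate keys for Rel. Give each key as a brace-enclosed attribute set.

{Balance, OfficerID, OpenDate}, {BranchCity, OfficerID}, {LoanNo, OfficerID}

No FD produces {OfficerID}, so it must be in every candidate key.
{BranchCity, OfficerID}⁺ = {Balance, BranchCity, LoanNo, OfficerID, OpenDate}, which is every attribute, so {BranchCity, OfficerID} is a candidate key.
{LoanNo, OfficerID}⁺ = {Balance, BranchCity, LoanNo, OfficerID, OpenDate}, which is every attribute, so {LoanNo, OfficerID} is a candidate key.
{Balance, OfficerID, OpenDate}⁺ = {Balance, BranchCity, LoanNo, OfficerID, OpenDate}, which is every attribute, so {Balance, OfficerID, OpenDate} is a candidate key.
No proper subset of any of these is a key, and no other minimal superkey exists.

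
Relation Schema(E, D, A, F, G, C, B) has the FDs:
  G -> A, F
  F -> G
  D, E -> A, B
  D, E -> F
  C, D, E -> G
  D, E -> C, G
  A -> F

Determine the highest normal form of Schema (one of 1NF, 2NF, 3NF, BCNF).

2NF

Candidate key: {D, E}. Prime attributes: {D, E}.
G -> A, F: {G}⁺ = {A, F, G}, which is not all of the attributes, so the left side is not a superkey — BCNF is violated.
Because {A, F} are non-prime and the left side of G -> A, F is not a superkey, the relation is not in 3NF.
Checking every proper subset of each key, none determines a non-prime attribute — 2NF is satisfied.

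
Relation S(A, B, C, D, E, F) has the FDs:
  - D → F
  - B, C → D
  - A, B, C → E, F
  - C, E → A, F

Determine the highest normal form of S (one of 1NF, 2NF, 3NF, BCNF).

Candidate keys: {A, B, C}, {B, C, E}. Prime attributes: {A, B, C, E}.
D → F breaks BCNF: {D}⁺ = {D, F}, so {D} is not a superkey.
D → F determines the non-prime attribute {F} from a non-superkey — 3NF is violated.
{B, C} is a proper subset of the key {A, B, C}, and {B, C}⁺ contains the non-prime attributes {D, F} — a partial dependency, so 2NF is violated.

1NF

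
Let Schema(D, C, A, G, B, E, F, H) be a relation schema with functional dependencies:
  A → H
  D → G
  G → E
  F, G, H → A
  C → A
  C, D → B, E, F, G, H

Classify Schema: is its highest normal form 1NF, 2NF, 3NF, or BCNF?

Candidate key: {C, D}. Prime attributes: {C, D}.
A → H: {A}⁺ = {A, H}, which is not all of the attributes, so the left side is not a superkey — BCNF is violated.
A → H determines the non-prime attribute {H} from a non-superkey — 3NF is violated.
The proper key subset {C} of {C, D} determines non-prime {A, H}, so the relation is not even in 2NF.

1NF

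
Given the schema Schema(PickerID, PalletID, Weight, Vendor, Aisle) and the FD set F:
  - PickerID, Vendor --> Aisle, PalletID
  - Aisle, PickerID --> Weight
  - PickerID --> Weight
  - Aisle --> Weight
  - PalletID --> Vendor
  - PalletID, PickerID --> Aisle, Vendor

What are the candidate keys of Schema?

No FD produces {PickerID}, so it must be in every candidate key.
{PalletID, PickerID} is a candidate key since {PalletID, PickerID}⁺ = {Aisle, PalletID, PickerID, Vendor, Weight} covers every attribute.
{PickerID, Vendor} is a candidate key since {PickerID, Vendor}⁺ = {Aisle, PalletID, PickerID, Vendor, Weight} covers every attribute.
These are minimal and exhaustive — every other superkey contains one of them.

{PalletID, PickerID}, {PickerID, Vendor}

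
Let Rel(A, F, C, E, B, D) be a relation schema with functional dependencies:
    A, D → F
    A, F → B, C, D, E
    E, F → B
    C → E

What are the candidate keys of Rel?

No FD produces {A}, so it must be in every candidate key.
{A, D}⁺ = {A, B, C, D, E, F} — all of the relation — so {A, D} is a candidate key.
{A, F}⁺ = {A, B, C, D, E, F} — all of the relation — so {A, F} is a candidate key.
These are minimal and exhaustive — every other superkey contains one of them.

{A, D}, {A, F}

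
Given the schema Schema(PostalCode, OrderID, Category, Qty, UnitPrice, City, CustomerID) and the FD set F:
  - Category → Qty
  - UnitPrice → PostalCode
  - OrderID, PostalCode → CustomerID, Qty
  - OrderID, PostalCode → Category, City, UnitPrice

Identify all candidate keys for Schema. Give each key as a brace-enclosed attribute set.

{OrderID, PostalCode}, {OrderID, UnitPrice}

No FD produces {OrderID}, so it must be in every candidate key.
{OrderID, PostalCode}⁺ = {Category, City, CustomerID, OrderID, PostalCode, Qty, UnitPrice}, which is every attribute, so {OrderID, PostalCode} is a candidate key.
{OrderID, UnitPrice}⁺ = {Category, City, CustomerID, OrderID, PostalCode, Qty, UnitPrice}, which is every attribute, so {OrderID, UnitPrice} is a candidate key.
Any other superkey properly contains one of these, so there are no further candidate keys.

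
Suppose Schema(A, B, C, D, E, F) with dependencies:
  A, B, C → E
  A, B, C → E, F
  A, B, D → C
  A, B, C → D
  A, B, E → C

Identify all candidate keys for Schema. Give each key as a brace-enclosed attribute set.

{A, B} never appear on the right of any FD, so every key must include all of them.
{A, B, C}⁺ = {A, B, C, D, E, F}, which is every attribute, so {A, B, C} is a candidate key.
{A, B, D}⁺ = {A, B, C, D, E, F}, which is every attribute, so {A, B, D} is a candidate key.
{A, B, E}⁺ = {A, B, C, D, E, F}, which is every attribute, so {A, B, E} is a candidate key.
These are minimal and exhaustive — every other superkey contains one of them.

{A, B, C}, {A, B, D}, {A, B, E}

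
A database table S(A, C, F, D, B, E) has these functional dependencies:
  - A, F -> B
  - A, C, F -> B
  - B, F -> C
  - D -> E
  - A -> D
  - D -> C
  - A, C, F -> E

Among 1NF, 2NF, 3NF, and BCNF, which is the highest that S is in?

1NF

Candidate key: {A, F}. Prime attributes: {A, F}.
B, F -> C breaks BCNF: {B, F}⁺ = {B, C, F}, so {B, F} is not a superkey.
Because {C} is non-prime and the left side of B, F -> C is not a superkey, the relation is not in 3NF.
Since {A} ⊂ {A, F} and {A}⁺ ⊇ {C, D, E} with {C, D, E} non-prime, there is a partial dependency; 2NF fails.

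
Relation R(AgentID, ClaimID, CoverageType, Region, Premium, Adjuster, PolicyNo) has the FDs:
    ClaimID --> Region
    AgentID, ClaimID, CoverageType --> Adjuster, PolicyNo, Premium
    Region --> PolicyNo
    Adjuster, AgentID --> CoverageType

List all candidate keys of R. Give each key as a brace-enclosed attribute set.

{Adjuster, AgentID, ClaimID}, {AgentID, ClaimID, CoverageType}

Attributes never on any right-hand side: {AgentID, ClaimID} — every candidate key must contain all of them.
Closure of {Adjuster, AgentID, ClaimID} is {Adjuster, AgentID, ClaimID, CoverageType, PolicyNo, Premium, Region}, the whole schema; {Adjuster, AgentID, ClaimID} is a candidate key.
Closure of {AgentID, ClaimID, CoverageType} is {Adjuster, AgentID, ClaimID, CoverageType, PolicyNo, Premium, Region}, the whole schema; {AgentID, ClaimID, CoverageType} is a candidate key.
Any other superkey properly contains one of these, so there are no further candidate keys.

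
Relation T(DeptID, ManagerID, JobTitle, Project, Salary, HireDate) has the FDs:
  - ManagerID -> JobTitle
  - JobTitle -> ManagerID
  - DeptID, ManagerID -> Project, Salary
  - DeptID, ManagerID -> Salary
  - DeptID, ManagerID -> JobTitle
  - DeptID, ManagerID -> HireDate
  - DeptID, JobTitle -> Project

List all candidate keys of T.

{DeptID, JobTitle}, {DeptID, ManagerID}

No FD produces {DeptID}, so it must be in every candidate key.
{DeptID, JobTitle}⁺ = {DeptID, HireDate, JobTitle, ManagerID, Project, Salary} — all of the relation — so {DeptID, JobTitle} is a candidate key.
{DeptID, ManagerID}⁺ = {DeptID, HireDate, JobTitle, ManagerID, Project, Salary} — all of the relation — so {DeptID, ManagerID} is a candidate key.
No proper subset of any of these is a key, and no other minimal superkey exists.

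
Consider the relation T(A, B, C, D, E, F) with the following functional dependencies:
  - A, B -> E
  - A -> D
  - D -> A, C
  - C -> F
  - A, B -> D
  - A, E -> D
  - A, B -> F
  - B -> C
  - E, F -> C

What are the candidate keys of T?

{A, B}, {B, D}

Attributes never on any right-hand side: {B} — every candidate key must contain it.
{A, B}⁺ = {A, B, C, D, E, F} — all of the relation — so {A, B} is a candidate key.
{B, D}⁺ = {A, B, C, D, E, F} — all of the relation — so {B, D} is a candidate key.
Any other superkey properly contains one of these, so there are no further candidate keys.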